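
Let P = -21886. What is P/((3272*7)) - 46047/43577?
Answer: -1004193355/499043804 ≈ -2.0122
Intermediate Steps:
P/((3272*7)) - 46047/43577 = -21886/(3272*7) - 46047/43577 = -21886/22904 - 46047*1/43577 = -21886*1/22904 - 46047/43577 = -10943/11452 - 46047/43577 = -1004193355/499043804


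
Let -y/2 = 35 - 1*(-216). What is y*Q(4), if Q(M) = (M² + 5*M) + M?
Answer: -20080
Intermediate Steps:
y = -502 (y = -2*(35 - 1*(-216)) = -2*(35 + 216) = -2*251 = -502)
Q(M) = M² + 6*M
y*Q(4) = -2008*(6 + 4) = -2008*10 = -502*40 = -20080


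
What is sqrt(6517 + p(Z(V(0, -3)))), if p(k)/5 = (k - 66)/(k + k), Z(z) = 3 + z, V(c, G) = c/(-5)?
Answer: sqrt(25858)/2 ≈ 80.402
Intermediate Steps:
V(c, G) = -c/5 (V(c, G) = c*(-1/5) = -c/5)
p(k) = 5*(-66 + k)/(2*k) (p(k) = 5*((k - 66)/(k + k)) = 5*((-66 + k)/((2*k))) = 5*((-66 + k)*(1/(2*k))) = 5*((-66 + k)/(2*k)) = 5*(-66 + k)/(2*k))
sqrt(6517 + p(Z(V(0, -3)))) = sqrt(6517 + (5/2 - 165/(3 - 1/5*0))) = sqrt(6517 + (5/2 - 165/(3 + 0))) = sqrt(6517 + (5/2 - 165/3)) = sqrt(6517 + (5/2 - 165*1/3)) = sqrt(6517 + (5/2 - 55)) = sqrt(6517 - 105/2) = sqrt(12929/2) = sqrt(25858)/2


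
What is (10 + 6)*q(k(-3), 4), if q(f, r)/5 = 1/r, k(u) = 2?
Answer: 20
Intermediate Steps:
q(f, r) = 5/r
(10 + 6)*q(k(-3), 4) = (10 + 6)*(5/4) = 16*(5*(¼)) = 16*(5/4) = 20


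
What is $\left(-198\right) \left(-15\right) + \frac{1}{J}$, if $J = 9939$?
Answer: $\frac{29518831}{9939} \approx 2970.0$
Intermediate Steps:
$\left(-198\right) \left(-15\right) + \frac{1}{J} = \left(-198\right) \left(-15\right) + \frac{1}{9939} = 2970 + \frac{1}{9939} = \frac{29518831}{9939}$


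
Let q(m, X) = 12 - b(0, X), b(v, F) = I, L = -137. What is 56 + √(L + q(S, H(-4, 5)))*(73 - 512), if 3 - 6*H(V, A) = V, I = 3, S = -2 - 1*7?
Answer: 56 - 3512*I*√2 ≈ 56.0 - 4966.7*I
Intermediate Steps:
S = -9 (S = -2 - 7 = -9)
b(v, F) = 3
H(V, A) = ½ - V/6
q(m, X) = 9 (q(m, X) = 12 - 1*3 = 12 - 3 = 9)
56 + √(L + q(S, H(-4, 5)))*(73 - 512) = 56 + √(-137 + 9)*(73 - 512) = 56 + √(-128)*(-439) = 56 + (8*I*√2)*(-439) = 56 - 3512*I*√2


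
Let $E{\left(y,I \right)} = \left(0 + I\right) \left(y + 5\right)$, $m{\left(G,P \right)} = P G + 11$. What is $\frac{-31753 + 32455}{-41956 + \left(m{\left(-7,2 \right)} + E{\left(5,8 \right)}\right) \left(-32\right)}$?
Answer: $- \frac{351}{22210} \approx -0.015804$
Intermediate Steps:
$m{\left(G,P \right)} = 11 + G P$ ($m{\left(G,P \right)} = G P + 11 = 11 + G P$)
$E{\left(y,I \right)} = I \left(5 + y\right)$
$\frac{-31753 + 32455}{-41956 + \left(m{\left(-7,2 \right)} + E{\left(5,8 \right)}\right) \left(-32\right)} = \frac{-31753 + 32455}{-41956 + \left(\left(11 - 14\right) + 8 \left(5 + 5\right)\right) \left(-32\right)} = \frac{702}{-41956 + \left(\left(11 - 14\right) + 8 \cdot 10\right) \left(-32\right)} = \frac{702}{-41956 + \left(-3 + 80\right) \left(-32\right)} = \frac{702}{-41956 + 77 \left(-32\right)} = \frac{702}{-41956 - 2464} = \frac{702}{-44420} = 702 \left(- \frac{1}{44420}\right) = - \frac{351}{22210}$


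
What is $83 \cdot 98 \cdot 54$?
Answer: $439236$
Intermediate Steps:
$83 \cdot 98 \cdot 54 = 8134 \cdot 54 = 439236$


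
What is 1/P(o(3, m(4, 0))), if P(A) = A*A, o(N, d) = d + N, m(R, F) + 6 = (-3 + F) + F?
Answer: 1/36 ≈ 0.027778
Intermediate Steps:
m(R, F) = -9 + 2*F (m(R, F) = -6 + ((-3 + F) + F) = -6 + (-3 + 2*F) = -9 + 2*F)
o(N, d) = N + d
P(A) = A**2
1/P(o(3, m(4, 0))) = 1/((3 + (-9 + 2*0))**2) = 1/((3 + (-9 + 0))**2) = 1/((3 - 9)**2) = 1/((-6)**2) = 1/36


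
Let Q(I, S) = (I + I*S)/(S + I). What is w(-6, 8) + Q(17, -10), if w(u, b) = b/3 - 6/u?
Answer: -382/21 ≈ -18.190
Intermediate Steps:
w(u, b) = -6/u + b/3 (w(u, b) = b*(⅓) - 6/u = b/3 - 6/u = -6/u + b/3)
Q(I, S) = (I + I*S)/(I + S)
w(-6, 8) + Q(17, -10) = (-6/(-6) + (⅓)*8) + 17*(1 - 10)/(17 - 10) = (-6*(-⅙) + 8/3) + 17*(-9)/7 = (1 + 8/3) + 17*(⅐)*(-9) = 11/3 - 153/7 = -382/21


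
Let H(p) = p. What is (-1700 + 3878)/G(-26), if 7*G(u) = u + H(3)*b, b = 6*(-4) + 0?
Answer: -1089/7 ≈ -155.57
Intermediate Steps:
b = -24 (b = -24 + 0 = -24)
G(u) = -72/7 + u/7 (G(u) = (u + 3*(-24))/7 = (u - 72)/7 = (-72 + u)/7 = -72/7 + u/7)
(-1700 + 3878)/G(-26) = (-1700 + 3878)/(-72/7 + (1/7)*(-26)) = 2178/(-72/7 - 26/7) = 2178/(-14) = 2178*(-1/14) = -1089/7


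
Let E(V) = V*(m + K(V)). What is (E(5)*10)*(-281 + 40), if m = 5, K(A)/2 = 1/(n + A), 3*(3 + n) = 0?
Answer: -72300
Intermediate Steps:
n = -3 (n = -3 + (⅓)*0 = -3 + 0 = -3)
K(A) = 2/(-3 + A)
E(V) = V*(5 + 2/(-3 + V))
(E(5)*10)*(-281 + 40) = ((5*(-13 + 5*5)/(-3 + 5))*10)*(-281 + 40) = ((5*(-13 + 25)/2)*10)*(-241) = ((5*(½)*12)*10)*(-241) = (30*10)*(-241) = 300*(-241) = -72300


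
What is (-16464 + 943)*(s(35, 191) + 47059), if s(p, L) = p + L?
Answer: -733910485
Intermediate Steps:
s(p, L) = L + p
(-16464 + 943)*(s(35, 191) + 47059) = (-16464 + 943)*((191 + 35) + 47059) = -15521*(226 + 47059) = -15521*47285 = -733910485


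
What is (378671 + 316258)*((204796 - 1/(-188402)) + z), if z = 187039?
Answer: 51301394484010359/188402 ≈ 2.7230e+11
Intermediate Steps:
(378671 + 316258)*((204796 - 1/(-188402)) + z) = (378671 + 316258)*((204796 - 1/(-188402)) + 187039) = 694929*((204796 - 1*(-1/188402)) + 187039) = 694929*((204796 + 1/188402) + 187039) = 694929*(38583975993/188402 + 187039) = 694929*(73822497671/188402) = 51301394484010359/188402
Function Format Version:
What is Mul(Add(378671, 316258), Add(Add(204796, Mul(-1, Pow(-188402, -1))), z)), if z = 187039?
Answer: Rational(51301394484010359, 188402) ≈ 2.7230e+11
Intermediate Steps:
Mul(Add(378671, 316258), Add(Add(204796, Mul(-1, Pow(-188402, -1))), z)) = Mul(Add(378671, 316258), Add(Add(204796, Mul(-1, Pow(-188402, -1))), 187039)) = Mul(694929, Add(Add(204796, Mul(-1, Rational(-1, 188402))), 187039)) = Mul(694929, Add(Add(204796, Rational(1, 188402)), 187039)) = Mul(694929, Add(Rational(38583975993, 188402), 187039)) = Mul(694929, Rational(73822497671, 188402)) = Rational(51301394484010359, 188402)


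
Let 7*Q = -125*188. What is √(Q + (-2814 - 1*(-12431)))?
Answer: √306733/7 ≈ 79.119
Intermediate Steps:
Q = -23500/7 (Q = (-125*188)/7 = (⅐)*(-23500) = -23500/7 ≈ -3357.1)
√(Q + (-2814 - 1*(-12431))) = √(-23500/7 + (-2814 - 1*(-12431))) = √(-23500/7 + (-2814 + 12431)) = √(-23500/7 + 9617) = √(43819/7) = √306733/7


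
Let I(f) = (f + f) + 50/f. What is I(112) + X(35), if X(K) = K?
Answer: 14529/56 ≈ 259.45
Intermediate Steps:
I(f) = 2*f + 50/f
I(112) + X(35) = (2*112 + 50/112) + 35 = (224 + 50*(1/112)) + 35 = (224 + 25/56) + 35 = 12569/56 + 35 = 14529/56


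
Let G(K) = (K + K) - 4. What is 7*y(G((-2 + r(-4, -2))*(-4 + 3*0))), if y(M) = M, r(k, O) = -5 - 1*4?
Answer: 588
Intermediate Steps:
r(k, O) = -9 (r(k, O) = -5 - 4 = -9)
G(K) = -4 + 2*K (G(K) = 2*K - 4 = -4 + 2*K)
7*y(G((-2 + r(-4, -2))*(-4 + 3*0))) = 7*(-4 + 2*((-2 - 9)*(-4 + 3*0))) = 7*(-4 + 2*(-11*(-4 + 0))) = 7*(-4 + 2*(-11*(-4))) = 7*(-4 + 2*44) = 7*(-4 + 88) = 7*84 = 588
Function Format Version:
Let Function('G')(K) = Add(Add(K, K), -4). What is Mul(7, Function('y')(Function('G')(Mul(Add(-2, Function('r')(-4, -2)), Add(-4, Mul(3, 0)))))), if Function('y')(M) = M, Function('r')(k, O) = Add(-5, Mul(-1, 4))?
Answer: 588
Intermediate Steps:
Function('r')(k, O) = -9 (Function('r')(k, O) = Add(-5, -4) = -9)
Function('G')(K) = Add(-4, Mul(2, K)) (Function('G')(K) = Add(Mul(2, K), -4) = Add(-4, Mul(2, K)))
Mul(7, Function('y')(Function('G')(Mul(Add(-2, Function('r')(-4, -2)), Add(-4, Mul(3, 0)))))) = Mul(7, Add(-4, Mul(2, Mul(Add(-2, -9), Add(-4, Mul(3, 0)))))) = Mul(7, Add(-4, Mul(2, Mul(-11, Add(-4, 0))))) = Mul(7, Add(-4, Mul(2, Mul(-11, -4)))) = Mul(7, Add(-4, Mul(2, 44))) = Mul(7, Add(-4, 88)) = Mul(7, 84) = 588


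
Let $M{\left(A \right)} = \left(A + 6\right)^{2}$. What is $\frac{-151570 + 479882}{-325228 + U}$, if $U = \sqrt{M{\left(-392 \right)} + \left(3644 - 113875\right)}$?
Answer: $- \frac{106776255136}{105773213219} - \frac{328312 \sqrt{38765}}{105773213219} \approx -1.0101$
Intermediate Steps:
$M{\left(A \right)} = \left(6 + A\right)^{2}$
$U = \sqrt{38765}$ ($U = \sqrt{\left(6 - 392\right)^{2} + \left(3644 - 113875\right)} = \sqrt{\left(-386\right)^{2} - 110231} = \sqrt{148996 - 110231} = \sqrt{38765} \approx 196.89$)
$\frac{-151570 + 479882}{-325228 + U} = \frac{-151570 + 479882}{-325228 + \sqrt{38765}} = \frac{328312}{-325228 + \sqrt{38765}}$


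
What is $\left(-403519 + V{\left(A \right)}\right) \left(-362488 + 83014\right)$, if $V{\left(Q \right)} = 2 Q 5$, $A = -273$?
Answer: $113536033026$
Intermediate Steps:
$V{\left(Q \right)} = 10 Q$
$\left(-403519 + V{\left(A \right)}\right) \left(-362488 + 83014\right) = \left(-403519 + 10 \left(-273\right)\right) \left(-362488 + 83014\right) = \left(-403519 - 2730\right) \left(-279474\right) = \left(-406249\right) \left(-279474\right) = 113536033026$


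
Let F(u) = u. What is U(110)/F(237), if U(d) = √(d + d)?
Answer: 2*√55/237 ≈ 0.062584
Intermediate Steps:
U(d) = √2*√d (U(d) = √(2*d) = √2*√d)
U(110)/F(237) = (√2*√110)/237 = (2*√55)*(1/237) = 2*√55/237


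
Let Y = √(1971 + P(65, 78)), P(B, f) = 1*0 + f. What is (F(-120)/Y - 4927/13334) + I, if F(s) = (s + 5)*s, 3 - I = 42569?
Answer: -567579971/13334 + 4600*√2049/683 ≈ -42262.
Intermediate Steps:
I = -42566 (I = 3 - 1*42569 = 3 - 42569 = -42566)
F(s) = s*(5 + s) (F(s) = (5 + s)*s = s*(5 + s))
P(B, f) = f (P(B, f) = 0 + f = f)
Y = √2049 (Y = √(1971 + 78) = √2049 ≈ 45.266)
(F(-120)/Y - 4927/13334) + I = ((-120*(5 - 120))/(√2049) - 4927/13334) - 42566 = ((-120*(-115))*(√2049/2049) - 4927*1/13334) - 42566 = (13800*(√2049/2049) - 4927/13334) - 42566 = (4600*√2049/683 - 4927/13334) - 42566 = (-4927/13334 + 4600*√2049/683) - 42566 = -567579971/13334 + 4600*√2049/683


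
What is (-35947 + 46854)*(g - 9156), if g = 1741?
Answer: -80875405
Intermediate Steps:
(-35947 + 46854)*(g - 9156) = (-35947 + 46854)*(1741 - 9156) = 10907*(-7415) = -80875405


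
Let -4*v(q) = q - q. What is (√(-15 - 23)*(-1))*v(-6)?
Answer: 0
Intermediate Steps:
v(q) = 0 (v(q) = -(q - q)/4 = -¼*0 = 0)
(√(-15 - 23)*(-1))*v(-6) = (√(-15 - 23)*(-1))*0 = (√(-38)*(-1))*0 = ((I*√38)*(-1))*0 = -I*√38*0 = 0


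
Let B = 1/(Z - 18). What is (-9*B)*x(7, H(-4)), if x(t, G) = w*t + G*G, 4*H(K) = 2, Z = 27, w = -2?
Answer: 55/4 ≈ 13.750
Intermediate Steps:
H(K) = ½ (H(K) = (¼)*2 = ½)
x(t, G) = G² - 2*t (x(t, G) = -2*t + G*G = -2*t + G² = G² - 2*t)
B = ⅑ (B = 1/(27 - 18) = 1/9 = ⅑ ≈ 0.11111)
(-9*B)*x(7, H(-4)) = (-9*⅑)*((½)² - 2*7) = -(¼ - 14) = -1*(-55/4) = 55/4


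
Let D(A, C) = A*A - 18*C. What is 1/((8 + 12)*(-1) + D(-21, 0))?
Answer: 1/421 ≈ 0.0023753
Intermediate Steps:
D(A, C) = A**2 - 18*C
1/((8 + 12)*(-1) + D(-21, 0)) = 1/((8 + 12)*(-1) + ((-21)**2 - 18*0)) = 1/(20*(-1) + (441 + 0)) = 1/(-20 + 441) = 1/421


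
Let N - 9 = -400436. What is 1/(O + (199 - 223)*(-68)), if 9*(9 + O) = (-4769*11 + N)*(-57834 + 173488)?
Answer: -3/17459354279 ≈ -1.7183e-10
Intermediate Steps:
N = -400427 (N = 9 - 400436 = -400427)
O = -17459359175/3 (O = -9 + ((-4769*11 - 400427)*(-57834 + 173488))/9 = -9 + ((-52459 - 400427)*115654)/9 = -9 + (-452886*115654)/9 = -9 + (⅑)*(-52378077444) = -9 - 17459359148/3 = -17459359175/3 ≈ -5.8198e+9)
1/(O + (199 - 223)*(-68)) = 1/(-17459359175/3 + (199 - 223)*(-68)) = 1/(-17459359175/3 - 24*(-68)) = 1/(-17459359175/3 + 1632) = 1/(-17459354279/3) = -3/17459354279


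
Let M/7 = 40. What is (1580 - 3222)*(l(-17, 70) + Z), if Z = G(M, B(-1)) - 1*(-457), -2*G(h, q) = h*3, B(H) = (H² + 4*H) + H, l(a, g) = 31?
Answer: -111656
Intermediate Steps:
M = 280 (M = 7*40 = 280)
B(H) = H² + 5*H
G(h, q) = -3*h/2 (G(h, q) = -h*3/2 = -3*h/2)
Z = 37 (Z = -3/2*280 - 1*(-457) = -420 + 457 = 37)
(1580 - 3222)*(l(-17, 70) + Z) = (1580 - 3222)*(31 + 37) = -1642*68 = -111656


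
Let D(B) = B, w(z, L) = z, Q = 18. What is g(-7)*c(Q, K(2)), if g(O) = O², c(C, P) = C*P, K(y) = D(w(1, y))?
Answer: 882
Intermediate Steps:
K(y) = 1
g(-7)*c(Q, K(2)) = (-7)²*(18*1) = 49*18 = 882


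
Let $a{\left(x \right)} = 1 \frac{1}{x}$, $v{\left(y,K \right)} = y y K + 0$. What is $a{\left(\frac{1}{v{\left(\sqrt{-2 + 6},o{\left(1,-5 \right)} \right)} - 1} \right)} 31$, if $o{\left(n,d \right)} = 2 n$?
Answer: $217$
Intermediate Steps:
$v{\left(y,K \right)} = K y^{2}$ ($v{\left(y,K \right)} = y^{2} K + 0 = K y^{2} + 0 = K y^{2}$)
$a{\left(x \right)} = \frac{1}{x}$
$a{\left(\frac{1}{v{\left(\sqrt{-2 + 6},o{\left(1,-5 \right)} \right)} - 1} \right)} 31 = \frac{1}{\frac{1}{2 \cdot 1 \left(\sqrt{-2 + 6}\right)^{2} - 1}} \cdot 31 = \frac{1}{\frac{1}{2 \left(\sqrt{4}\right)^{2} - 1}} \cdot 31 = \frac{1}{\frac{1}{2 \cdot 2^{2} - 1}} \cdot 31 = \frac{1}{\frac{1}{2 \cdot 4 - 1}} \cdot 31 = \frac{1}{\frac{1}{8 - 1}} \cdot 31 = \frac{1}{\frac{1}{7}} \cdot 31 = 7 \cdot 31 = 217$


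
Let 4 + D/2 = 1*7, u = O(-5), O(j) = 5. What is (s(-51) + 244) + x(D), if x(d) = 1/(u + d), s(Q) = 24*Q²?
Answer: 689349/11 ≈ 62668.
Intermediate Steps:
u = 5
D = 6 (D = -8 + 2*(1*7) = -8 + 2*7 = -8 + 14 = 6)
x(d) = 1/(5 + d)
(s(-51) + 244) + x(D) = (24*(-51)² + 244) + 1/(5 + 6) = (24*2601 + 244) + 1/11 = (62424 + 244) + 1/11 = 62668 + 1/11 = 689349/11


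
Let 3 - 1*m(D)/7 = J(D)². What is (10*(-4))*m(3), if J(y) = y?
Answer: 1680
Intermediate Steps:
m(D) = 21 - 7*D²
(10*(-4))*m(3) = (10*(-4))*(21 - 7*3²) = -40*(21 - 7*9) = -40*(21 - 63) = -40*(-42) = 1680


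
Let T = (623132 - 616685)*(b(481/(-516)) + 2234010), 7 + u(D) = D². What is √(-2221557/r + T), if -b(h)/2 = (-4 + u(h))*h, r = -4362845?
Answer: √539852335895470990969411995577790/193605609720 ≈ 1.2001e+5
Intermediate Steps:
u(D) = -7 + D²
b(h) = -2*h*(-11 + h²) (b(h) = -2*(-4 + (-7 + h²))*h = -2*(-11 + h²)*h = -2*h*(-11 + h²))
T = 329789607405047125/22898016 (T = (623132 - 616685)*(2*(481/(-516))*(11 - (481/(-516))²) + 2234010) = 6447*(2*(481*(-1/516))*(11 - (481*(-1/516))²) + 2234010) = 6447*(2*(-481/516)*(11 - (-481/516)²) + 2234010) = 6447*(2*(-481/516)*(11 - 1*231361/266256) + 2234010) = 6447*(2*(-481/516)*(11 - 231361/266256) + 2234010) = 6447*(2*(-481/516)*(2697455/266256) + 2234010) = 6447*(-1297475855/68694048 + 2234010) = 6447*(153461892696625/68694048) = 329789607405047125/22898016 ≈ 1.4403e+10)
√(-2221557/r + T) = √(-2221557/(-4362845) + 329789607405047125/22898016) = √(-2221557*(-1/4362845) + 329789607405047125/22898016) = √(2221557/4362845 + 329789607405047125/22898016) = √(1438820939769942071801537/99900494615520) = √539852335895470990969411995577790/193605609720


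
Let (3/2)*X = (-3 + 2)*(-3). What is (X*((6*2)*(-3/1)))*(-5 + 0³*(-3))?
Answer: 360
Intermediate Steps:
X = 2 (X = 2*((-3 + 2)*(-3))/3 = 2*(-1*(-3))/3 = (⅔)*3 = 2)
(X*((6*2)*(-3/1)))*(-5 + 0³*(-3)) = (2*((6*2)*(-3/1)))*(-5 + 0³*(-3)) = (2*(12*(-3*1)))*(-5 + 0*(-3)) = (2*(12*(-3)))*(-5 + 0) = (2*(-36))*(-5) = -72*(-5) = 360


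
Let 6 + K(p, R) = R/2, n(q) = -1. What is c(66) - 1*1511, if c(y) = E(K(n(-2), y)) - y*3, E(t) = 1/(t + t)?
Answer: -92285/54 ≈ -1709.0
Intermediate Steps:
K(p, R) = -6 + R/2
E(t) = 1/(2*t)
c(y) = 1/(2*(-6 + y/2)) - 3*y (c(y) = 1/(2*(-6 + y/2)) - y*3 = 1/(2*(-6 + y/2)) - 3*y)
c(66) - 1*1511 = (1 - 3*66*(-12 + 66))/(-12 + 66) - 1*1511 = (1 - 3*66*54)/54 - 1511 = (1 - 10692)/54 - 1511 = (1/54)*(-10691) - 1511 = -10691/54 - 1511 = -92285/54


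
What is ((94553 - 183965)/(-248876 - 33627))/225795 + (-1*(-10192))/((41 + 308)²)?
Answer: 216711930059644/2589804516919295 ≈ 0.083679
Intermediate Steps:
((94553 - 183965)/(-248876 - 33627))/225795 + (-1*(-10192))/((41 + 308)²) = -89412/(-282503)*(1/225795) + 10192/(349²) = -89412*(-1/282503)*(1/225795) + 10192/121801 = (89412/282503)*(1/225795) + 10192*(1/121801) = 29804/21262588295 + 10192/121801 = 216711930059644/2589804516919295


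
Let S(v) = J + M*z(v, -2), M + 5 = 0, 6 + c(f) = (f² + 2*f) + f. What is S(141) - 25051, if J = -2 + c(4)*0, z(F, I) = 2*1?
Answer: -25063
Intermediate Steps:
z(F, I) = 2
c(f) = -6 + f² + 3*f (c(f) = -6 + ((f² + 2*f) + f) = -6 + (f² + 3*f) = -6 + f² + 3*f)
J = -2 (J = -2 + (-6 + 4² + 3*4)*0 = -2 + (-6 + 16 + 12)*0 = -2 + 22*0 = -2 + 0 = -2)
M = -5 (M = -5 + 0 = -5)
S(v) = -12 (S(v) = -2 - 5*2 = -2 - 10 = -12)
S(141) - 25051 = -12 - 25051 = -25063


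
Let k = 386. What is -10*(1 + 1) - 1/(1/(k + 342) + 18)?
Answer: -262828/13105 ≈ -20.056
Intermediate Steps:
-10*(1 + 1) - 1/(1/(k + 342) + 18) = -10*(1 + 1) - 1/(1/(386 + 342) + 18) = -10*2 - 1/(1/728 + 18) = -20 - 1/(1/728 + 18) = -20 - 1/13105/728 = -20 - 1*728/13105 = -20 - 728/13105 = -262828/13105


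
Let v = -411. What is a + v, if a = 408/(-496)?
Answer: -25533/62 ≈ -411.82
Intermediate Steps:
a = -51/62 (a = 408*(-1/496) = -51/62 ≈ -0.82258)
a + v = -51/62 - 411 = -25533/62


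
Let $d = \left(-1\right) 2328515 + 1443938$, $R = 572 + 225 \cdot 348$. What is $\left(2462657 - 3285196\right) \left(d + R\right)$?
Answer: $662723784995$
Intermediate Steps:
$R = 78872$ ($R = 572 + 78300 = 78872$)
$d = -884577$ ($d = -2328515 + 1443938 = -884577$)
$\left(2462657 - 3285196\right) \left(d + R\right) = \left(2462657 - 3285196\right) \left(-884577 + 78872\right) = \left(-822539\right) \left(-805705\right) = 662723784995$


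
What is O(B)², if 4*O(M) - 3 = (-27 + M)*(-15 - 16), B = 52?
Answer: 37249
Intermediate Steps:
O(M) = 210 - 31*M/4 (O(M) = ¾ + ((-27 + M)*(-15 - 16))/4 = ¾ + ((-27 + M)*(-31))/4 = ¾ + (837 - 31*M)/4 = ¾ + (837/4 - 31*M/4) = 210 - 31*M/4)
O(B)² = (210 - 31/4*52)² = (210 - 403)² = (-193)² = 37249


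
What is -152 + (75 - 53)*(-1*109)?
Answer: -2550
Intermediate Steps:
-152 + (75 - 53)*(-1*109) = -152 + 22*(-109) = -152 - 2398 = -2550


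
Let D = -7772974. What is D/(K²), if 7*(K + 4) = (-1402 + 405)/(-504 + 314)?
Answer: -1249964882600/1698939 ≈ -7.3573e+5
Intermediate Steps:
K = -4323/1330 (K = -4 + ((-1402 + 405)/(-504 + 314))/7 = -4 + (-997/(-190))/7 = -4 + (-997*(-1/190))/7 = -4 + (⅐)*(997/190) = -4 + 997/1330 = -4323/1330 ≈ -3.2504)
D/(K²) = -7772974/((-4323/1330)²) = -7772974/18688329/1768900 = -7772974*1768900/18688329 = -1249964882600/1698939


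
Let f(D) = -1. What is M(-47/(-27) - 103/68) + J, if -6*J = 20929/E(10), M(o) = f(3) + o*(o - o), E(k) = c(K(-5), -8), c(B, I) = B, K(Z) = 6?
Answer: -20965/36 ≈ -582.36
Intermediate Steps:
E(k) = 6
M(o) = -1 (M(o) = -1 + o*(o - o) = -1 + o*0 = -1 + 0 = -1)
J = -20929/36 (J = -20929/(6*6) = -⅙*20929/6 = -20929/36 ≈ -581.36)
M(-47/(-27) - 103/68) + J = -1 - 20929/36 = -20965/36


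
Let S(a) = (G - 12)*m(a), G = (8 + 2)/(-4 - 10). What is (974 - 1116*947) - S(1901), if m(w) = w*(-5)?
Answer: -8237091/7 ≈ -1.1767e+6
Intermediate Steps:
m(w) = -5*w
G = -5/7 (G = 10/(-14) = 10*(-1/14) = -5/7 ≈ -0.71429)
S(a) = 445*a/7 (S(a) = (-5/7 - 12)*(-5*a) = -(-445)*a/7 = 445*a/7)
(974 - 1116*947) - S(1901) = (974 - 1116*947) - 445*1901/7 = (974 - 1056852) - 1*845945/7 = -1055878 - 845945/7 = -8237091/7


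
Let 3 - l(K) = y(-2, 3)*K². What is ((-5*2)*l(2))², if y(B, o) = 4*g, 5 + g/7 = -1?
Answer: 45562500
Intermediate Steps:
g = -42 (g = -35 + 7*(-1) = -35 - 7 = -42)
y(B, o) = -168 (y(B, o) = 4*(-42) = -168)
l(K) = 3 + 168*K² (l(K) = 3 - (-168)*K² = 3 + 168*K²)
((-5*2)*l(2))² = ((-5*2)*(3 + 168*2²))² = (-10*(3 + 168*4))² = (-10*(3 + 672))² = (-10*675)² = (-6750)² = 45562500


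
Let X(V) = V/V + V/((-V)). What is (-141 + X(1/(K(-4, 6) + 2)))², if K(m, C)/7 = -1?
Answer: 19881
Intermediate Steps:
K(m, C) = -7 (K(m, C) = 7*(-1) = -7)
X(V) = 0 (X(V) = 1 + V*(-1/V) = 1 - 1 = 0)
(-141 + X(1/(K(-4, 6) + 2)))² = (-141 + 0)² = (-141)² = 19881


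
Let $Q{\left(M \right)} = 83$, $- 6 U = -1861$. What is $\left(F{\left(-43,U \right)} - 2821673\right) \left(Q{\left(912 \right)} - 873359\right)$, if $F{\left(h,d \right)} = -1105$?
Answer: $2465064280728$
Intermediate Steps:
$U = \frac{1861}{6}$ ($U = \left(- \frac{1}{6}\right) \left(-1861\right) = \frac{1861}{6} \approx 310.17$)
$\left(F{\left(-43,U \right)} - 2821673\right) \left(Q{\left(912 \right)} - 873359\right) = \left(-1105 - 2821673\right) \left(83 - 873359\right) = \left(-2822778\right) \left(-873276\right) = 2465064280728$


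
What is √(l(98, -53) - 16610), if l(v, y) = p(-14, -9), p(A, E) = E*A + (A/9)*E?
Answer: 3*I*√1830 ≈ 128.34*I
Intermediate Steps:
p(A, E) = 10*A*E/9 (p(A, E) = A*E + (A*(⅑))*E = A*E + (A/9)*E = A*E + A*E/9 = 10*A*E/9)
l(v, y) = 140 (l(v, y) = (10/9)*(-14)*(-9) = 140)
√(l(98, -53) - 16610) = √(140 - 16610) = √(-16470) = 3*I*√1830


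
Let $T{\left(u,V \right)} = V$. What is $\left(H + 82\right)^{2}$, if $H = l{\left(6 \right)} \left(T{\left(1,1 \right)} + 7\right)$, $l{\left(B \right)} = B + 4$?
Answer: $26244$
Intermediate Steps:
$l{\left(B \right)} = 4 + B$
$H = 80$ ($H = \left(4 + 6\right) \left(1 + 7\right) = 10 \cdot 8 = 80$)
$\left(H + 82\right)^{2} = \left(80 + 82\right)^{2} = 162^{2} = 26244$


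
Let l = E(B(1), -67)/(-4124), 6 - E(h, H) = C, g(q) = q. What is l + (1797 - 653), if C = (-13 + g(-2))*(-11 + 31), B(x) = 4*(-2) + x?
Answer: 2358775/2062 ≈ 1143.9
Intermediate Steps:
B(x) = -8 + x
C = -300 (C = (-13 - 2)*(-11 + 31) = -15*20 = -300)
E(h, H) = 306 (E(h, H) = 6 - 1*(-300) = 6 + 300 = 306)
l = -153/2062 (l = 306/(-4124) = 306*(-1/4124) = -153/2062 ≈ -0.074200)
l + (1797 - 653) = -153/2062 + (1797 - 653) = -153/2062 + 1144 = 2358775/2062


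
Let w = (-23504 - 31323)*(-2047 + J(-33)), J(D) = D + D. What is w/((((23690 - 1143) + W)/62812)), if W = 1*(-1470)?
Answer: 7276735716212/21077 ≈ 3.4525e+8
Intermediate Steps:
J(D) = 2*D
W = -1470
w = 115849451 (w = (-23504 - 31323)*(-2047 + 2*(-33)) = -54827*(-2047 - 66) = -54827*(-2113) = 115849451)
w/((((23690 - 1143) + W)/62812)) = 115849451/((((23690 - 1143) - 1470)/62812)) = 115849451/(((22547 - 1470)*(1/62812))) = 115849451/((21077*(1/62812))) = 115849451/(21077/62812) = 115849451*(62812/21077) = 7276735716212/21077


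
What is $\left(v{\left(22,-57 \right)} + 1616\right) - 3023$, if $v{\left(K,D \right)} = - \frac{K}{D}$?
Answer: $- \frac{80177}{57} \approx -1406.6$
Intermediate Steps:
$v{\left(K,D \right)} = - \frac{K}{D}$
$\left(v{\left(22,-57 \right)} + 1616\right) - 3023 = \left(\left(-1\right) 22 \frac{1}{-57} + 1616\right) - 3023 = \left(\left(-1\right) 22 \left(- \frac{1}{57}\right) + 1616\right) - 3023 = \left(\frac{22}{57} + 1616\right) - 3023 = \frac{92134}{57} - 3023 = - \frac{80177}{57}$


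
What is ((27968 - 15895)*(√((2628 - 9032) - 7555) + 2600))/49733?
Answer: 31389800/49733 + 36219*I*√1551/49733 ≈ 631.17 + 28.681*I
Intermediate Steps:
((27968 - 15895)*(√((2628 - 9032) - 7555) + 2600))/49733 = (12073*(√(-6404 - 7555) + 2600))*(1/49733) = (12073*(√(-13959) + 2600))*(1/49733) = (12073*(3*I*√1551 + 2600))*(1/49733) = (12073*(2600 + 3*I*√1551))*(1/49733) = (31389800 + 36219*I*√1551)*(1/49733) = 31389800/49733 + 36219*I*√1551/49733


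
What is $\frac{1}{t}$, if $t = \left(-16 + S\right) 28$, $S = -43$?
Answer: $- \frac{1}{1652} \approx -0.00060533$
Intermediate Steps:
$t = -1652$ ($t = \left(-16 - 43\right) 28 = \left(-59\right) 28 = -1652$)
$\frac{1}{t} = \frac{1}{-1652} = - \frac{1}{1652}$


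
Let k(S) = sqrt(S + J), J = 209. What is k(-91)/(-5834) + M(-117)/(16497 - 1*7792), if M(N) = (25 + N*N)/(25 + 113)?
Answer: 6857/600645 - sqrt(118)/5834 ≈ 0.0095541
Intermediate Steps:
k(S) = sqrt(209 + S) (k(S) = sqrt(S + 209) = sqrt(209 + S))
M(N) = 25/138 + N**2/138 (M(N) = (25 + N**2)/138 = (25 + N**2)*(1/138) = 25/138 + N**2/138)
k(-91)/(-5834) + M(-117)/(16497 - 1*7792) = sqrt(209 - 91)/(-5834) + (25/138 + (1/138)*(-117)**2)/(16497 - 1*7792) = sqrt(118)*(-1/5834) + (25/138 + (1/138)*13689)/(16497 - 7792) = -sqrt(118)/5834 + (25/138 + 4563/46)/8705 = -sqrt(118)/5834 + (6857/69)*(1/8705) = -sqrt(118)/5834 + 6857/600645 = 6857/600645 - sqrt(118)/5834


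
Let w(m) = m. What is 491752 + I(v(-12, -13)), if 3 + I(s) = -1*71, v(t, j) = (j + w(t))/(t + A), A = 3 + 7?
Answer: 491678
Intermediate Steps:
A = 10
v(t, j) = (j + t)/(10 + t) (v(t, j) = (j + t)/(t + 10) = (j + t)/(10 + t))
I(s) = -74 (I(s) = -3 - 1*71 = -3 - 71 = -74)
491752 + I(v(-12, -13)) = 491752 - 74 = 491678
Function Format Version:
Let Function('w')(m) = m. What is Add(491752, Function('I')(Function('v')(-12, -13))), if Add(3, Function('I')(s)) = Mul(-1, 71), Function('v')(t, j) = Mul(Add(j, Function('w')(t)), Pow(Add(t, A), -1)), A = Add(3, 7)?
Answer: 491678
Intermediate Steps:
A = 10
Function('v')(t, j) = Mul(Pow(Add(10, t), -1), Add(j, t)) (Function('v')(t, j) = Mul(Add(j, t), Pow(Add(t, 10), -1)) = Mul(Add(j, t), Pow(Add(10, t), -1)) = Mul(Pow(Add(10, t), -1), Add(j, t)))
Function('I')(s) = -74 (Function('I')(s) = Add(-3, Mul(-1, 71)) = Add(-3, -71) = -74)
Add(491752, Function('I')(Function('v')(-12, -13))) = Add(491752, -74) = 491678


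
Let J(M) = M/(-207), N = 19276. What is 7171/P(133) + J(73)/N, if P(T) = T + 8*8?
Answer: 28613222191/786056004 ≈ 36.401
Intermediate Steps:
J(M) = -M/207 (J(M) = M*(-1/207) = -M/207)
P(T) = 64 + T (P(T) = T + 64 = 64 + T)
7171/P(133) + J(73)/N = 7171/(64 + 133) - 1/207*73/19276 = 7171/197 - 73/207*1/19276 = 7171*(1/197) - 73/3990132 = 7171/197 - 73/3990132 = 28613222191/786056004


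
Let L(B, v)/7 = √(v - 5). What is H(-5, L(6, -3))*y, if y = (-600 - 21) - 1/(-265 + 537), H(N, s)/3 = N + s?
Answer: 2533695/272 - 3547173*I*√2/136 ≈ 9315.1 - 36886.0*I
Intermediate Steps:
L(B, v) = 7*√(-5 + v) (L(B, v) = 7*√(v - 5) = 7*√(-5 + v))
H(N, s) = 3*N + 3*s (H(N, s) = 3*(N + s) = 3*N + 3*s)
y = -168913/272 (y = -621 - 1/272 = -168913/272 ≈ -621.00)
H(-5, L(6, -3))*y = (3*(-5) + 3*(7*√(-5 - 3)))*(-168913/272) = (-15 + 3*(7*√(-8)))*(-168913/272) = (-15 + 3*(7*(2*I*√2)))*(-168913/272) = (-15 + 3*(14*I*√2))*(-168913/272) = (-15 + 42*I*√2)*(-168913/272) = 2533695/272 - 3547173*I*√2/136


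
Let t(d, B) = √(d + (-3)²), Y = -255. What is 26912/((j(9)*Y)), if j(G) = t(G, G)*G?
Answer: -13456*√2/6885 ≈ -2.7639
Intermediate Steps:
t(d, B) = √(9 + d) (t(d, B) = √(d + 9) = √(9 + d))
j(G) = G*√(9 + G) (j(G) = √(9 + G)*G = G*√(9 + G))
26912/((j(9)*Y)) = 26912/(((9*√(9 + 9))*(-255))) = 26912/(((9*√18)*(-255))) = 26912/(((9*(3*√2))*(-255))) = 26912/(((27*√2)*(-255))) = 26912/((-6885*√2)) = 26912*(-√2/13770) = -13456*√2/6885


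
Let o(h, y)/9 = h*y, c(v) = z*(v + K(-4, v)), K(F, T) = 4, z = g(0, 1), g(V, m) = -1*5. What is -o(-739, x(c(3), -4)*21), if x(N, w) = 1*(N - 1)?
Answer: -5028156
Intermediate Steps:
g(V, m) = -5
z = -5
c(v) = -20 - 5*v (c(v) = -5*(v + 4) = -5*(4 + v) = -20 - 5*v)
x(N, w) = -1 + N (x(N, w) = 1*(-1 + N) = -1 + N)
o(h, y) = 9*h*y (o(h, y) = 9*(h*y) = 9*h*y)
-o(-739, x(c(3), -4)*21) = -9*(-739)*(-1 + (-20 - 5*3))*21 = -9*(-739)*(-1 + (-20 - 15))*21 = -9*(-739)*(-1 - 35)*21 = -9*(-739)*(-36*21) = -9*(-739)*(-756) = -1*5028156 = -5028156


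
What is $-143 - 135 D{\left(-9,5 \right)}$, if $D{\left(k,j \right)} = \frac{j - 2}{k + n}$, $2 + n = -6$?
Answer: $- \frac{2026}{17} \approx -119.18$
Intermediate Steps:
$n = -8$ ($n = -2 - 6 = -8$)
$D{\left(k,j \right)} = \frac{-2 + j}{-8 + k}$ ($D{\left(k,j \right)} = \frac{j - 2}{k - 8} = \frac{-2 + j}{-8 + k}$)
$-143 - 135 D{\left(-9,5 \right)} = -143 - 135 \frac{-2 + 5}{-8 - 9} = -143 - 135 \frac{1}{-17} \cdot 3 = -143 - 135 \left(\left(- \frac{1}{17}\right) 3\right) = -143 - - \frac{405}{17} = -143 + \frac{405}{17} = - \frac{2026}{17}$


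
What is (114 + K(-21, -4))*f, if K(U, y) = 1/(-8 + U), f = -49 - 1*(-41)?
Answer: -26440/29 ≈ -911.72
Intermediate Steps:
f = -8 (f = -49 + 41 = -8)
(114 + K(-21, -4))*f = (114 + 1/(-8 - 21))*(-8) = (114 + 1/(-29))*(-8) = (114 - 1/29)*(-8) = (3305/29)*(-8) = -26440/29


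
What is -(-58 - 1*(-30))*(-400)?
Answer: -11200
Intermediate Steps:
-(-58 - 1*(-30))*(-400) = -(-58 + 30)*(-400) = -1*(-28)*(-400) = 28*(-400) = -11200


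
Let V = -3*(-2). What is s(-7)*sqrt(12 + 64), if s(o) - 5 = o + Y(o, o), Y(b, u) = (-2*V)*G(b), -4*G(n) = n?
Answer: -46*sqrt(19) ≈ -200.51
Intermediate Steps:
G(n) = -n/4
V = 6
Y(b, u) = 3*b (Y(b, u) = (-2*6)*(-b/4) = -(-3)*b = 3*b)
s(o) = 5 + 4*o (s(o) = 5 + (o + 3*o) = 5 + 4*o)
s(-7)*sqrt(12 + 64) = (5 + 4*(-7))*sqrt(12 + 64) = (5 - 28)*sqrt(76) = -46*sqrt(19)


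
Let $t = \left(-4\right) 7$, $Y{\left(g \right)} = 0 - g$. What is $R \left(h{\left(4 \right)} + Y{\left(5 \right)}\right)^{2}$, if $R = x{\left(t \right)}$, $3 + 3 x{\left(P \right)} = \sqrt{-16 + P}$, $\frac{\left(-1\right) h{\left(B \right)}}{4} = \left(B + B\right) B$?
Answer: $-17689 + \frac{35378 i \sqrt{11}}{3} \approx -17689.0 + 39112.0 i$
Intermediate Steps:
$h{\left(B \right)} = - 8 B^{2}$ ($h{\left(B \right)} = - 4 \left(B + B\right) B = - 4 \cdot 2 B B = - 4 \cdot 2 B^{2} = - 8 B^{2}$)
$Y{\left(g \right)} = - g$
$t = -28$
$x{\left(P \right)} = -1 + \frac{\sqrt{-16 + P}}{3}$
$R = -1 + \frac{2 i \sqrt{11}}{3}$ ($R = -1 + \frac{\sqrt{-16 - 28}}{3} = -1 + \frac{\sqrt{-44}}{3} = -1 + \frac{2 i \sqrt{11}}{3} \approx -1.0 + 2.2111 i$)
$R \left(h{\left(4 \right)} + Y{\left(5 \right)}\right)^{2} = \left(-1 + \frac{2 i \sqrt{11}}{3}\right) \left(- 8 \cdot 4^{2} - 5\right)^{2} = \left(-1 + \frac{2 i \sqrt{11}}{3}\right) \left(\left(-8\right) 16 - 5\right)^{2} = \left(-1 + \frac{2 i \sqrt{11}}{3}\right) \left(-128 - 5\right)^{2} = \left(-1 + \frac{2 i \sqrt{11}}{3}\right) \left(-133\right)^{2} = \left(-1 + \frac{2 i \sqrt{11}}{3}\right) 17689 = -17689 + \frac{35378 i \sqrt{11}}{3}$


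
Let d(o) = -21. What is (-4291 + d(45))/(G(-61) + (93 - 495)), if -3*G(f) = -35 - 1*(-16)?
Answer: 12936/1187 ≈ 10.898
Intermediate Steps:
G(f) = 19/3 (G(f) = -(-35 - 1*(-16))/3 = -(-35 + 16)/3 = -⅓*(-19) = 19/3)
(-4291 + d(45))/(G(-61) + (93 - 495)) = (-4291 - 21)/(19/3 + (93 - 495)) = -4312/(19/3 - 402) = -4312/(-1187/3) = -4312*(-3/1187) = 12936/1187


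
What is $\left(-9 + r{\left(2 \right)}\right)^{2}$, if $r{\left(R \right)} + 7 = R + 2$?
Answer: $144$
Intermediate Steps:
$r{\left(R \right)} = -5 + R$ ($r{\left(R \right)} = -7 + \left(R + 2\right) = -7 + \left(2 + R\right) = -5 + R$)
$\left(-9 + r{\left(2 \right)}\right)^{2} = \left(-9 + \left(-5 + 2\right)\right)^{2} = \left(-9 - 3\right)^{2} = \left(-12\right)^{2} = 144$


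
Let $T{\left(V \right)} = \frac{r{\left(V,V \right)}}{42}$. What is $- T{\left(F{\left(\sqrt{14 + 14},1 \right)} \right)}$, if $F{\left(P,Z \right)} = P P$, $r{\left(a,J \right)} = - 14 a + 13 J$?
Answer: $\frac{2}{3} \approx 0.66667$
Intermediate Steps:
$F{\left(P,Z \right)} = P^{2}$
$T{\left(V \right)} = - \frac{V}{42}$ ($T{\left(V \right)} = \frac{- 14 V + 13 V}{42} = - V \frac{1}{42} = - \frac{V}{42}$)
$- T{\left(F{\left(\sqrt{14 + 14},1 \right)} \right)} = - \frac{\left(-1\right) \left(\sqrt{14 + 14}\right)^{2}}{42} = - \frac{\left(-1\right) \left(\sqrt{28}\right)^{2}}{42} = - \frac{\left(-1\right) \left(2 \sqrt{7}\right)^{2}}{42} = - \frac{\left(-1\right) 28}{42} = \left(-1\right) \left(- \frac{2}{3}\right) = \frac{2}{3}$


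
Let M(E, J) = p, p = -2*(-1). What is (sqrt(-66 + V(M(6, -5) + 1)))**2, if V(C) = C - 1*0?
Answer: -63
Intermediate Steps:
p = 2
M(E, J) = 2
V(C) = C (V(C) = C + 0 = C)
(sqrt(-66 + V(M(6, -5) + 1)))**2 = (sqrt(-66 + (2 + 1)))**2 = (sqrt(-66 + 3))**2 = (sqrt(-63))**2 = (3*I*sqrt(7))**2 = -63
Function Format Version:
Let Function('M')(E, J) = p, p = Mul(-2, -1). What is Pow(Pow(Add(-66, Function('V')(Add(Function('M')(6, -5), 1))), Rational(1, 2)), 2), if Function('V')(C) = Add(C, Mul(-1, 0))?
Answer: -63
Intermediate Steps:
p = 2
Function('M')(E, J) = 2
Function('V')(C) = C (Function('V')(C) = Add(C, 0) = C)
Pow(Pow(Add(-66, Function('V')(Add(Function('M')(6, -5), 1))), Rational(1, 2)), 2) = Pow(Pow(Add(-66, Add(2, 1)), Rational(1, 2)), 2) = Pow(Pow(Add(-66, 3), Rational(1, 2)), 2) = Pow(Pow(-63, Rational(1, 2)), 2) = Pow(Mul(3, I, Pow(7, Rational(1, 2))), 2) = -63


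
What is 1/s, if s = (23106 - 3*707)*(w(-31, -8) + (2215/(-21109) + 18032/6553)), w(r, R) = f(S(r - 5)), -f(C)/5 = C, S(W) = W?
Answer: 138327277/530186706026205 ≈ 2.6090e-7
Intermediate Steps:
f(C) = -5*C
w(r, R) = 25 - 5*r (w(r, R) = -5*(r - 5) = -5*(-5 + r) = 25 - 5*r)
s = 530186706026205/138327277 (s = (23106 - 3*707)*((25 - 5*(-31)) + (2215/(-21109) + 18032/6553)) = (23106 - 2121)*((25 + 155) + (2215*(-1/21109) + 18032*(1/6553))) = 20985*(180 + (-2215/21109 + 18032/6553)) = 20985*(180 + 366122593/138327277) = 20985*(25265032453/138327277) = 530186706026205/138327277 ≈ 3.8328e+6)
1/s = 1/(530186706026205/138327277) = 138327277/530186706026205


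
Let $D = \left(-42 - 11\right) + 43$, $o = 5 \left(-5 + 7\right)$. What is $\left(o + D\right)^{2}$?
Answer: $0$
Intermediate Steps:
$o = 10$ ($o = 5 \cdot 2 = 10$)
$D = -10$ ($D = -53 + 43 = -10$)
$\left(o + D\right)^{2} = \left(10 - 10\right)^{2} = 0^{2} = 0$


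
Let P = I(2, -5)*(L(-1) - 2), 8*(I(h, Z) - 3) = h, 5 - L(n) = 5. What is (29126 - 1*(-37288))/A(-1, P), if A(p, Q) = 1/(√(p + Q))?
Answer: 33207*I*√30 ≈ 1.8188e+5*I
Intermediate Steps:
L(n) = 0 (L(n) = 5 - 1*5 = 5 - 5 = 0)
I(h, Z) = 3 + h/8
P = -13/2 (P = (3 + (⅛)*2)*(0 - 2) = (3 + ¼)*(-2) = (13/4)*(-2) = -13/2 ≈ -6.5000)
A(p, Q) = (Q + p)^(-½) (A(p, Q) = 1/(√(Q + p)) = (Q + p)^(-½))
(29126 - 1*(-37288))/A(-1, P) = (29126 - 1*(-37288))/((-13/2 - 1)^(-½)) = (29126 + 37288)/((-15/2)^(-½)) = 66414/((-I*√30/15)) = 66414*(I*√30/2) = 33207*I*√30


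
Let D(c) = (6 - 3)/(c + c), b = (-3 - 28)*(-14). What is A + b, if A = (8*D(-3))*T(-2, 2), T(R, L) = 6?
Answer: 410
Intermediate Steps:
b = 434 (b = -31*(-14) = 434)
D(c) = 3/(2*c) (D(c) = 3/((2*c)) = 3*(1/(2*c)) = 3/(2*c))
A = -24 (A = (8*((3/2)/(-3)))*6 = (8*((3/2)*(-1/3)))*6 = (8*(-1/2))*6 = -4*6 = -24)
A + b = -24 + 434 = 410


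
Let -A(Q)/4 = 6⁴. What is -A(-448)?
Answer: 5184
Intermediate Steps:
A(Q) = -5184 (A(Q) = -4*6⁴ = -4*1296 = -5184)
-A(-448) = -1*(-5184) = 5184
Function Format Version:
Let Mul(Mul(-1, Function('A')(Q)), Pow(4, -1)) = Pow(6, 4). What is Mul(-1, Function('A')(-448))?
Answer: 5184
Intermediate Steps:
Function('A')(Q) = -5184 (Function('A')(Q) = Mul(-4, Pow(6, 4)) = Mul(-4, 1296) = -5184)
Mul(-1, Function('A')(-448)) = Mul(-1, -5184) = 5184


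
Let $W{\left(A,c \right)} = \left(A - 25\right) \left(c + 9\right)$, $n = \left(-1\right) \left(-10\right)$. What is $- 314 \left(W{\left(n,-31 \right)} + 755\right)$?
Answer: $-340690$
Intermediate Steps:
$n = 10$
$W{\left(A,c \right)} = \left(-25 + A\right) \left(9 + c\right)$
$- 314 \left(W{\left(n,-31 \right)} + 755\right) = - 314 \left(\left(-225 - -775 + 9 \cdot 10 + 10 \left(-31\right)\right) + 755\right) = - 314 \left(\left(-225 + 775 + 90 - 310\right) + 755\right) = - 314 \left(330 + 755\right) = \left(-314\right) 1085 = -340690$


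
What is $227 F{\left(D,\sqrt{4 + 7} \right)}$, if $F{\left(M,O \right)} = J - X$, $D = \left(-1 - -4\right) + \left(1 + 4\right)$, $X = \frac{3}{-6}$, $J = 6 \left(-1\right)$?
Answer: $- \frac{2497}{2} \approx -1248.5$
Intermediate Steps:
$J = -6$
$X = - \frac{1}{2}$ ($X = 3 \left(- \frac{1}{6}\right) = - \frac{1}{2} \approx -0.5$)
$D = 8$ ($D = \left(-1 + 4\right) + 5 = 3 + 5 = 8$)
$F{\left(M,O \right)} = - \frac{11}{2}$ ($F{\left(M,O \right)} = -6 - - \frac{1}{2} = -6 + \frac{1}{2} = - \frac{11}{2}$)
$227 F{\left(D,\sqrt{4 + 7} \right)} = 227 \left(- \frac{11}{2}\right) = - \frac{2497}{2}$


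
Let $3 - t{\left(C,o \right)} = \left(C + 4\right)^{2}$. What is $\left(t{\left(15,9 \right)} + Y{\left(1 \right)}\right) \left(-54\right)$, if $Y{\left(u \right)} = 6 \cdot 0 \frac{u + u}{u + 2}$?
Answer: $19332$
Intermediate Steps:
$t{\left(C,o \right)} = 3 - \left(4 + C\right)^{2}$ ($t{\left(C,o \right)} = 3 - \left(C + 4\right)^{2} = 3 - \left(4 + C\right)^{2}$)
$Y{\left(u \right)} = 0$ ($Y{\left(u \right)} = 0 \frac{2 u}{2 + u} = 0$)
$\left(t{\left(15,9 \right)} + Y{\left(1 \right)}\right) \left(-54\right) = \left(\left(3 - \left(4 + 15\right)^{2}\right) + 0\right) \left(-54\right) = \left(\left(3 - 19^{2}\right) + 0\right) \left(-54\right) = \left(\left(3 - 361\right) + 0\right) \left(-54\right) = \left(-358 + 0\right) \left(-54\right) = \left(-358\right) \left(-54\right) = 19332$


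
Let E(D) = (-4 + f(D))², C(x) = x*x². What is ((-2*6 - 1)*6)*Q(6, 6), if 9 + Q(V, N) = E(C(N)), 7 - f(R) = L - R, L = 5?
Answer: -3571386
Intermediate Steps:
f(R) = 2 + R (f(R) = 7 - (5 - R) = 7 + (-5 + R) = 2 + R)
C(x) = x³
E(D) = (-2 + D)² (E(D) = (-4 + (2 + D))² = (-2 + D)²)
Q(V, N) = -9 + (-2 + N³)²
((-2*6 - 1)*6)*Q(6, 6) = ((-2*6 - 1)*6)*(-9 + (-2 + 6³)²) = ((-12 - 1)*6)*(-9 + (-2 + 216)²) = (-13*6)*(-9 + 214²) = -78*(-9 + 45796) = -78*45787 = -3571386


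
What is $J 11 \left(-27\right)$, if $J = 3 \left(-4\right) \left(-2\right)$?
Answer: $-7128$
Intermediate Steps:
$J = 24$ ($J = \left(-12\right) \left(-2\right) = 24$)
$J 11 \left(-27\right) = 24 \cdot 11 \left(-27\right) = 264 \left(-27\right) = -7128$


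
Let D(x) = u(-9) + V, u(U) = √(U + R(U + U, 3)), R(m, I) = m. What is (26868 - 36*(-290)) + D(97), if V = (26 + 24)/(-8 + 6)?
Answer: 37283 + 3*I*√3 ≈ 37283.0 + 5.1962*I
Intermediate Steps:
u(U) = √3*√U (u(U) = √(U + (U + U)) = √(U + 2*U) = √(3*U) = √3*√U)
V = -25 (V = 50/(-2) = 50*(-½) = -25)
D(x) = -25 + 3*I*√3 (D(x) = √3*√(-9) - 25 = √3*(3*I) - 25 = 3*I*√3 - 25 = -25 + 3*I*√3)
(26868 - 36*(-290)) + D(97) = (26868 - 36*(-290)) + (-25 + 3*I*√3) = (26868 + 10440) + (-25 + 3*I*√3) = 37308 + (-25 + 3*I*√3) = 37283 + 3*I*√3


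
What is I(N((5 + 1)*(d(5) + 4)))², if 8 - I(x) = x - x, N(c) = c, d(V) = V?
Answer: 64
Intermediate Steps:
I(x) = 8 (I(x) = 8 - (x - x) = 8 - 1*0 = 8 + 0 = 8)
I(N((5 + 1)*(d(5) + 4)))² = 8² = 64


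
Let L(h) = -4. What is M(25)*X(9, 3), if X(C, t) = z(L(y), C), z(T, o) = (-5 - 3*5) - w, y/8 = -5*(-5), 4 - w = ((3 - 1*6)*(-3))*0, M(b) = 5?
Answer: -120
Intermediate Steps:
w = 4 (w = 4 - (3 - 1*6)*(-3)*0 = 4 - (3 - 6)*(-3)*0 = 4 - (-3*(-3))*0 = 4 - 9*0 = 4 - 1*0 = 4 + 0 = 4)
y = 200 (y = 8*(-5*(-5)) = 8*25 = 200)
z(T, o) = -24 (z(T, o) = (-5 - 3*5) - 1*4 = (-5 - 15) - 4 = -20 - 4 = -24)
X(C, t) = -24
M(25)*X(9, 3) = 5*(-24) = -120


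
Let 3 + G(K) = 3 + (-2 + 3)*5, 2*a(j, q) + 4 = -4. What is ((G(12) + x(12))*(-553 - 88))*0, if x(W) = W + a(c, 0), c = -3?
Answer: 0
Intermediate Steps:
a(j, q) = -4 (a(j, q) = -2 + (1/2)*(-4) = -2 - 2 = -4)
x(W) = -4 + W (x(W) = W - 4 = -4 + W)
G(K) = 5 (G(K) = -3 + (3 + (-2 + 3)*5) = -3 + (3 + 1*5) = -3 + (3 + 5) = -3 + 8 = 5)
((G(12) + x(12))*(-553 - 88))*0 = ((5 + (-4 + 12))*(-553 - 88))*0 = ((5 + 8)*(-641))*0 = (13*(-641))*0 = -8333*0 = 0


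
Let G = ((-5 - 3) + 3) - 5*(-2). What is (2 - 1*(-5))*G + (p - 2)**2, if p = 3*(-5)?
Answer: 324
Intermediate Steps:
G = 5 (G = (-8 + 3) + 10 = -5 + 10 = 5)
p = -15
(2 - 1*(-5))*G + (p - 2)**2 = (2 - 1*(-5))*5 + (-15 - 2)**2 = (2 + 5)*5 + (-17)**2 = 7*5 + 289 = 35 + 289 = 324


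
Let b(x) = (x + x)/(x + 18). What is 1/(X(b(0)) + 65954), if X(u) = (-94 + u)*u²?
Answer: 1/65954 ≈ 1.5162e-5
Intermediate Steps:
b(x) = 2*x/(18 + x) (b(x) = (2*x)/(18 + x) = 2*x/(18 + x))
X(u) = u²*(-94 + u)
1/(X(b(0)) + 65954) = 1/((2*0/(18 + 0))²*(-94 + 2*0/(18 + 0)) + 65954) = 1/((2*0/18)²*(-94 + 2*0/18) + 65954) = 1/((2*0*(1/18))²*(-94 + 2*0*(1/18)) + 65954) = 1/(0²*(-94 + 0) + 65954) = 1/(0*(-94) + 65954) = 1/(0 + 65954) = 1/65954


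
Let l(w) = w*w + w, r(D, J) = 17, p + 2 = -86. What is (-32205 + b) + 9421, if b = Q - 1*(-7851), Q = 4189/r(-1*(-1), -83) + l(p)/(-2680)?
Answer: -83656389/5695 ≈ -14689.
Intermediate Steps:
p = -88 (p = -2 - 86 = -88)
l(w) = w + w² (l(w) = w² + w = w + w²)
Q = 1387046/5695 (Q = 4189/17 - 88*(1 - 88)/(-2680) = 4189*(1/17) - 88*(-87)*(-1/2680) = 4189/17 + 7656*(-1/2680) = 4189/17 - 957/335 = 1387046/5695 ≈ 243.55)
b = 46098491/5695 (b = 1387046/5695 - 1*(-7851) = 1387046/5695 + 7851 = 46098491/5695 ≈ 8094.6)
(-32205 + b) + 9421 = (-32205 + 46098491/5695) + 9421 = -137308984/5695 + 9421 = -83656389/5695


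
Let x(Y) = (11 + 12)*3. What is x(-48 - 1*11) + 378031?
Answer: 378100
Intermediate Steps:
x(Y) = 69 (x(Y) = 23*3 = 69)
x(-48 - 1*11) + 378031 = 69 + 378031 = 378100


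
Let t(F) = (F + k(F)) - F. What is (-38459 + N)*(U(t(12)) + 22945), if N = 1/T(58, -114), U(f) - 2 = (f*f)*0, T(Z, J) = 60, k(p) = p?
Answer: -17650365811/20 ≈ -8.8252e+8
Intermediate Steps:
t(F) = F (t(F) = (F + F) - F = 2*F - F = F)
U(f) = 2 (U(f) = 2 + (f*f)*0 = 2 + f**2*0 = 2 + 0 = 2)
N = 1/60 ≈ 0.016667
(-38459 + N)*(U(t(12)) + 22945) = (-38459 + 1/60)*(2 + 22945) = -2307539/60*22947 = -17650365811/20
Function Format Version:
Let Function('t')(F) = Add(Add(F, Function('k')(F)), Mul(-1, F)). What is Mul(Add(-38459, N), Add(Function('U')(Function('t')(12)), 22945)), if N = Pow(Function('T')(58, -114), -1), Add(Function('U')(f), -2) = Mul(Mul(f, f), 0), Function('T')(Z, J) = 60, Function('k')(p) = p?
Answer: Rational(-17650365811, 20) ≈ -8.8252e+8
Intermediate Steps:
Function('t')(F) = F (Function('t')(F) = Add(Add(F, F), Mul(-1, F)) = Add(Mul(2, F), Mul(-1, F)) = F)
Function('U')(f) = 2 (Function('U')(f) = Add(2, Mul(Mul(f, f), 0)) = Add(2, Mul(Pow(f, 2), 0)) = Add(2, 0) = 2)
N = Rational(1, 60) (N = Pow(60, -1) = Rational(1, 60) ≈ 0.016667)
Mul(Add(-38459, N), Add(Function('U')(Function('t')(12)), 22945)) = Mul(Add(-38459, Rational(1, 60)), Add(2, 22945)) = Mul(Rational(-2307539, 60), 22947) = Rational(-17650365811, 20)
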